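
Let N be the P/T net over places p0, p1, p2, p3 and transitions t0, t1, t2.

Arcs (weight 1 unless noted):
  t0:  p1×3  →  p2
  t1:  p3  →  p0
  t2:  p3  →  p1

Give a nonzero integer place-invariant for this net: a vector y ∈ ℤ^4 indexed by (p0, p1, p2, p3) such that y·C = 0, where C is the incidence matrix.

y = (p0:1, p1:1, p2:3, p3:1)

Incidence matrix C (rows=places, cols=transitions):
       t0   t1   t2
   p0   0    1    0
   p1  -3    0    1
   p2   1    0    0
   p3   0   -1   -1

Candidate y = [1, 1, 3, 1]; check y·C column-wise:
  col t0: 1·0 + 1·-3 + 3·1 + 1·0 = 0
  col t1: 1·1 + 1·0 + 3·0 + 1·-1 = 0
  col t2: 1·0 + 1·1 + 3·0 + 1·-1 = 0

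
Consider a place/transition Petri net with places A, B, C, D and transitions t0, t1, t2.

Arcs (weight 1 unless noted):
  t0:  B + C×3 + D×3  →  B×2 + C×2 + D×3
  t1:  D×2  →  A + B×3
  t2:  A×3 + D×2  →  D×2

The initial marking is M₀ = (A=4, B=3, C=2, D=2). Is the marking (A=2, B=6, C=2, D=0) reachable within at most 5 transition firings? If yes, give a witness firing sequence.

step 1: fire t2:  (A=4, B=3, C=2, D=2) → (A=1, B=3, C=2, D=2)
step 2: fire t1:  (A=1, B=3, C=2, D=2) → (A=2, B=6, C=2, D=0)

YES — reachable via ⟨t2, t1⟩ (2 firings)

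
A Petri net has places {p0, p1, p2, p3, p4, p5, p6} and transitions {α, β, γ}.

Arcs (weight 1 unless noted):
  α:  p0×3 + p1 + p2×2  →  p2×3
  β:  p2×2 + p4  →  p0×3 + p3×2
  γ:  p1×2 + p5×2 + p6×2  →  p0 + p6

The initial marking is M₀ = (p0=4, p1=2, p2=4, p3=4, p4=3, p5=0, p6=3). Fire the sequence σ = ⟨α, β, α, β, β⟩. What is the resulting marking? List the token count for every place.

step 1: fire α:  (p0=4, p1=2, p2=4, p3=4, p4=3, p5=0, p6=3) → (p0=1, p1=1, p2=5, p3=4, p4=3, p5=0, p6=3)
step 2: fire β:  (p0=1, p1=1, p2=5, p3=4, p4=3, p5=0, p6=3) → (p0=4, p1=1, p2=3, p3=6, p4=2, p5=0, p6=3)
step 3: fire α:  (p0=4, p1=1, p2=3, p3=6, p4=2, p5=0, p6=3) → (p0=1, p1=0, p2=4, p3=6, p4=2, p5=0, p6=3)
step 4: fire β:  (p0=1, p1=0, p2=4, p3=6, p4=2, p5=0, p6=3) → (p0=4, p1=0, p2=2, p3=8, p4=1, p5=0, p6=3)
step 5: fire β:  (p0=4, p1=0, p2=2, p3=8, p4=1, p5=0, p6=3) → (p0=7, p1=0, p2=0, p3=10, p4=0, p5=0, p6=3)

(p0=7, p1=0, p2=0, p3=10, p4=0, p5=0, p6=3)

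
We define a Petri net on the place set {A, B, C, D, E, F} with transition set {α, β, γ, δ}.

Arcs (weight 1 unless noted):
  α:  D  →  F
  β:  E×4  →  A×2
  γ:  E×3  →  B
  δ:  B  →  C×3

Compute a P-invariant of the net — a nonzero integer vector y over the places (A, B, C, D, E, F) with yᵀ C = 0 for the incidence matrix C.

y = (A:2, B:3, C:1, D:0, E:1, F:0)

Incidence matrix C (rows=places, cols=transitions):
        α    β    γ    δ
    A   0    2    0    0
    B   0    0    1   -1
    C   0    0    0    3
    D  -1    0    0    0
    E   0   -4   -3    0
    F   1    0    0    0

Candidate y = [2, 3, 1, 0, 1, 0]; check y·C column-wise:
  col α: 2·0 + 3·0 + 1·0 + 0·-1 + 1·0 + 0·1 = 0
  col β: 2·2 + 3·0 + 1·0 + 1·-4 = 0
  col γ: 2·0 + 3·1 + 1·0 + 1·-3 = 0
  col δ: 2·0 + 3·-1 + 1·3 + 1·0 = 0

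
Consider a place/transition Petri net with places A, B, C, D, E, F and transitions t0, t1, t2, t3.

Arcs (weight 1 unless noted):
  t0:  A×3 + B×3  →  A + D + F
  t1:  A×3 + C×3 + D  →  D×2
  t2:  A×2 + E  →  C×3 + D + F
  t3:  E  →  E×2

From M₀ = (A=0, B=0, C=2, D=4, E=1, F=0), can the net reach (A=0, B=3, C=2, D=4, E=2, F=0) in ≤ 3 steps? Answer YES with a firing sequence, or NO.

depth 0: 1 marking
depth 1: 2 markings reached so far
depth 2: 3 markings reached so far
depth 3: 4 markings reached so far
target is not among the 4 markings reachable within 3 steps

NO — not reachable within 3 firings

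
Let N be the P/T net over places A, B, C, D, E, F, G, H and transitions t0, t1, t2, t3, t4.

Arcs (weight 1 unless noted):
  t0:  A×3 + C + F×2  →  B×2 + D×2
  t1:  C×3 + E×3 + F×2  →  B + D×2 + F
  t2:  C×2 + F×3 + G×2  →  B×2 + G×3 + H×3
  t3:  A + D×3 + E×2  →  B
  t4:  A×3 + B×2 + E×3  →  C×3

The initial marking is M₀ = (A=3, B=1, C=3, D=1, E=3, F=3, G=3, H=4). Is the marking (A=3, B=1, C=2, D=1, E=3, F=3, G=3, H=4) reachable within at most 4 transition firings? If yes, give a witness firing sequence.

depth 0: 1 marking
depth 1: 4 markings reached so far
depth 2: 5 markings reached so far
depth 3: 5 markings reached so far
(frontier empty at depth 3; search complete)
target is not among the 5 markings reachable within 4 steps

NO — not reachable within 4 firings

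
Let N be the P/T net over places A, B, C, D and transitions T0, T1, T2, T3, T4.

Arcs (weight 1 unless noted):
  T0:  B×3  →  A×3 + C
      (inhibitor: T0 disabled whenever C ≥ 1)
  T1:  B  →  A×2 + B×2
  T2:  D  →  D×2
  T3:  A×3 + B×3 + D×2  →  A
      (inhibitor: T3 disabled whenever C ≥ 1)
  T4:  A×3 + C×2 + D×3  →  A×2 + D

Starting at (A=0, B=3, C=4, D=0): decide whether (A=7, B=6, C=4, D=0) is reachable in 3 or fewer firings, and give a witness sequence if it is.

NO — not reachable within 3 firings

depth 0: 1 marking
depth 1: 2 markings reached so far
depth 2: 3 markings reached so far
depth 3: 4 markings reached so far
target is not among the 4 markings reachable within 3 steps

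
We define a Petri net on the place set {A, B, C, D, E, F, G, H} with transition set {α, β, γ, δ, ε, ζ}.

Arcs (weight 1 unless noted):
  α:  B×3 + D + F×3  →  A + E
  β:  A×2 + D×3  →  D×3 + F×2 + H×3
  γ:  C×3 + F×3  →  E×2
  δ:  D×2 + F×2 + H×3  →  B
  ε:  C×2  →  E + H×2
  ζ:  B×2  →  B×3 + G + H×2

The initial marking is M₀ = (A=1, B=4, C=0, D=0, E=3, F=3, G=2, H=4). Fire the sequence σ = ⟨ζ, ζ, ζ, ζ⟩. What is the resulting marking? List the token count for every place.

(A=1, B=8, C=0, D=0, E=3, F=3, G=6, H=12)

step 1: fire ζ:  (A=1, B=4, C=0, D=0, E=3, F=3, G=2, H=4) → (A=1, B=5, C=0, D=0, E=3, F=3, G=3, H=6)
step 2: fire ζ:  (A=1, B=5, C=0, D=0, E=3, F=3, G=3, H=6) → (A=1, B=6, C=0, D=0, E=3, F=3, G=4, H=8)
step 3: fire ζ:  (A=1, B=6, C=0, D=0, E=3, F=3, G=4, H=8) → (A=1, B=7, C=0, D=0, E=3, F=3, G=5, H=10)
step 4: fire ζ:  (A=1, B=7, C=0, D=0, E=3, F=3, G=5, H=10) → (A=1, B=8, C=0, D=0, E=3, F=3, G=6, H=12)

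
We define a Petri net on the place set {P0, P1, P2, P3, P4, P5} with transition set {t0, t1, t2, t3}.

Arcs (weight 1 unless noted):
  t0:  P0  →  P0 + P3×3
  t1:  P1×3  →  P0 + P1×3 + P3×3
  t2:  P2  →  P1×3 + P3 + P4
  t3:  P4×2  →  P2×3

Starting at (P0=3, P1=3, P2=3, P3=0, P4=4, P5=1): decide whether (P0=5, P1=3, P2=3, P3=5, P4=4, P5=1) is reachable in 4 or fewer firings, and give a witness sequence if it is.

NO — not reachable within 4 firings

depth 0: 1 marking
depth 1: 5 markings reached so far
depth 2: 15 markings reached so far
depth 3: 34 markings reached so far
depth 4: 64 markings reached so far
target is not among the 64 markings reachable within 4 steps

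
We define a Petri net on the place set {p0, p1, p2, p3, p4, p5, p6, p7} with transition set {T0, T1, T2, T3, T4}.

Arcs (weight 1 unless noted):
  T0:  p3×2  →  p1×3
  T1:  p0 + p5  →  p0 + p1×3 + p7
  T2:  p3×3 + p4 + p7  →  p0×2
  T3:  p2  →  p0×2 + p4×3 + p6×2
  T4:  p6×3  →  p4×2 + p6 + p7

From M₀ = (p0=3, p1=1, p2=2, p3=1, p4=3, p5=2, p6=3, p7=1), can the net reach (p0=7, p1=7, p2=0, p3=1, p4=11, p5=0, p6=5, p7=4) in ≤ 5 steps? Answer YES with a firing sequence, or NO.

step 1: fire T1:  (p0=3, p1=1, p2=2, p3=1, p4=3, p5=2, p6=3, p7=1) → (p0=3, p1=4, p2=2, p3=1, p4=3, p5=1, p6=3, p7=2)
step 2: fire T1:  (p0=3, p1=4, p2=2, p3=1, p4=3, p5=1, p6=3, p7=2) → (p0=3, p1=7, p2=2, p3=1, p4=3, p5=0, p6=3, p7=3)
step 3: fire T3:  (p0=3, p1=7, p2=2, p3=1, p4=3, p5=0, p6=3, p7=3) → (p0=5, p1=7, p2=1, p3=1, p4=6, p5=0, p6=5, p7=3)
step 4: fire T3:  (p0=5, p1=7, p2=1, p3=1, p4=6, p5=0, p6=5, p7=3) → (p0=7, p1=7, p2=0, p3=1, p4=9, p5=0, p6=7, p7=3)
step 5: fire T4:  (p0=7, p1=7, p2=0, p3=1, p4=9, p5=0, p6=7, p7=3) → (p0=7, p1=7, p2=0, p3=1, p4=11, p5=0, p6=5, p7=4)

YES — reachable via ⟨T1, T1, T3, T3, T4⟩ (5 firings)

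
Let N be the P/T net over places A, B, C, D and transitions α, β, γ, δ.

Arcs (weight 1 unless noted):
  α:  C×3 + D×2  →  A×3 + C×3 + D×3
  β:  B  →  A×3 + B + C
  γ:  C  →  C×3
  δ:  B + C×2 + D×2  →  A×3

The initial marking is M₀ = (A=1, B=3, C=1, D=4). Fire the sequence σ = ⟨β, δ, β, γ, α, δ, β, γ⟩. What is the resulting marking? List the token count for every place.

step 1: fire β:  (A=1, B=3, C=1, D=4) → (A=4, B=3, C=2, D=4)
step 2: fire δ:  (A=4, B=3, C=2, D=4) → (A=7, B=2, C=0, D=2)
step 3: fire β:  (A=7, B=2, C=0, D=2) → (A=10, B=2, C=1, D=2)
step 4: fire γ:  (A=10, B=2, C=1, D=2) → (A=10, B=2, C=3, D=2)
step 5: fire α:  (A=10, B=2, C=3, D=2) → (A=13, B=2, C=3, D=3)
step 6: fire δ:  (A=13, B=2, C=3, D=3) → (A=16, B=1, C=1, D=1)
step 7: fire β:  (A=16, B=1, C=1, D=1) → (A=19, B=1, C=2, D=1)
step 8: fire γ:  (A=19, B=1, C=2, D=1) → (A=19, B=1, C=4, D=1)

(A=19, B=1, C=4, D=1)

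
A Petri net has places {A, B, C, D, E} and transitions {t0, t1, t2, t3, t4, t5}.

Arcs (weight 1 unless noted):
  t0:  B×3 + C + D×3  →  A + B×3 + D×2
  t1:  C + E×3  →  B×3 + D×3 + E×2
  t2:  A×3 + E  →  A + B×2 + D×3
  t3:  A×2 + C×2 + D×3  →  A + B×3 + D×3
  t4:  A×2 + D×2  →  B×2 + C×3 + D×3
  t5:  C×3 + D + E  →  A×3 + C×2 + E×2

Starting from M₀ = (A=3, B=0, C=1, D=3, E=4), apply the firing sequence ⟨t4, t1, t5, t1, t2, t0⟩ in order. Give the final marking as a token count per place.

step 1: fire t4:  (A=3, B=0, C=1, D=3, E=4) → (A=1, B=2, C=4, D=4, E=4)
step 2: fire t1:  (A=1, B=2, C=4, D=4, E=4) → (A=1, B=5, C=3, D=7, E=3)
step 3: fire t5:  (A=1, B=5, C=3, D=7, E=3) → (A=4, B=5, C=2, D=6, E=4)
step 4: fire t1:  (A=4, B=5, C=2, D=6, E=4) → (A=4, B=8, C=1, D=9, E=3)
step 5: fire t2:  (A=4, B=8, C=1, D=9, E=3) → (A=2, B=10, C=1, D=12, E=2)
step 6: fire t0:  (A=2, B=10, C=1, D=12, E=2) → (A=3, B=10, C=0, D=11, E=2)

(A=3, B=10, C=0, D=11, E=2)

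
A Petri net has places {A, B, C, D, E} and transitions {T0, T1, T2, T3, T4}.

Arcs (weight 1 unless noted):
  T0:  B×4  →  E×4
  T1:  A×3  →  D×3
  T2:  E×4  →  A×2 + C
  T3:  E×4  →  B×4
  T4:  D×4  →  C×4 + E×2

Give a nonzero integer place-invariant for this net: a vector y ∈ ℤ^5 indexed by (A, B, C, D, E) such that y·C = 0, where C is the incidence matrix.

Incidence matrix C (rows=places, cols=transitions):
       T0   T1   T2   T3   T4
    A   0   -3    2    0    0
    B  -4    0    0    4    0
    C   0    0    1    0    4
    D   0    3    0    0   -4
    E   4    0   -4   -4    2

Candidate y = [3, 2, 2, 3, 2]; check y·C column-wise:
  col T0: 3·0 + 2·-4 + 2·0 + 3·0 + 2·4 = 0
  col T1: 3·-3 + 2·0 + 2·0 + 3·3 + 2·0 = 0
  col T2: 3·2 + 2·0 + 2·1 + 3·0 + 2·-4 = 0
  col T3: 3·0 + 2·4 + 2·0 + 3·0 + 2·-4 = 0
  col T4: 3·0 + 2·0 + 2·4 + 3·-4 + 2·2 = 0

y = (A:3, B:2, C:2, D:3, E:2)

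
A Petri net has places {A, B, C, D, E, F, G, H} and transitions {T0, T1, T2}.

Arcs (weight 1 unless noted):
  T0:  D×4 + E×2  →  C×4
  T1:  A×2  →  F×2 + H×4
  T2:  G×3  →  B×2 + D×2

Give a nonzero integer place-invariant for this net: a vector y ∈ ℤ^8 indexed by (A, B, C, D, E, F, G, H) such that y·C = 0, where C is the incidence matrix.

Incidence matrix C (rows=places, cols=transitions):
       T0   T1   T2
    A   0   -2    0
    B   0    0    2
    C   4    0    0
    D  -4    0    2
    E  -2    0    0
    F   0    2    0
    G   0    0   -3
    H   0    4    0

Candidate y = [0, 1, -1, -1, 0, 0, 0, 0]; check y·C column-wise:
  col T0: 1·0 + -1·4 + -1·-4 + 0·-2 = 0
  col T1: 0·-2 + 1·0 + -1·0 + -1·0 + 0·2 + 0·4 = 0
  col T2: 1·2 + -1·0 + -1·2 + 0·-3 = 0

y = (A:0, B:1, C:-1, D:-1, E:0, F:0, G:0, H:0)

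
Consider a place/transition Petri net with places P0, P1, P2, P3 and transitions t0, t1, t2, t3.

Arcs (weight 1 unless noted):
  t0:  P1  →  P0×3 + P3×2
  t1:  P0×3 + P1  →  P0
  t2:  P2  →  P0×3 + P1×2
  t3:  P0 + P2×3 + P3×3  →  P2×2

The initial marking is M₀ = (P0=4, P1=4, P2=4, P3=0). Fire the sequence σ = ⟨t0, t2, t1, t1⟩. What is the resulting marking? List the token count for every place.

(P0=6, P1=3, P2=3, P3=2)

step 1: fire t0:  (P0=4, P1=4, P2=4, P3=0) → (P0=7, P1=3, P2=4, P3=2)
step 2: fire t2:  (P0=7, P1=3, P2=4, P3=2) → (P0=10, P1=5, P2=3, P3=2)
step 3: fire t1:  (P0=10, P1=5, P2=3, P3=2) → (P0=8, P1=4, P2=3, P3=2)
step 4: fire t1:  (P0=8, P1=4, P2=3, P3=2) → (P0=6, P1=3, P2=3, P3=2)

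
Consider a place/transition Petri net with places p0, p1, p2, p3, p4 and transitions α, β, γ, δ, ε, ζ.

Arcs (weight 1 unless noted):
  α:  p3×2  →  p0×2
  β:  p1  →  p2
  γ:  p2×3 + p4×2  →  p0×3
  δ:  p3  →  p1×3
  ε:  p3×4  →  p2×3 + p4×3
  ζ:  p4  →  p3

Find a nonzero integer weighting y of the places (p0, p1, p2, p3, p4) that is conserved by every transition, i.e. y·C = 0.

Incidence matrix C (rows=places, cols=transitions):
        α    β    γ    δ    ε    ζ
   p0   2    0    3    0    0    0
   p1   0   -1    0    3    0    0
   p2   0    1   -3    0    3    0
   p3  -2    0    0   -1   -4    1
   p4   0    0   -2    0    3   -1

Candidate y = [3, 1, 1, 3, 3]; check y·C column-wise:
  col α: 3·2 + 1·0 + 1·0 + 3·-2 + 3·0 = 0
  col β: 3·0 + 1·-1 + 1·1 + 3·0 + 3·0 = 0
  col γ: 3·3 + 1·0 + 1·-3 + 3·0 + 3·-2 = 0
  col δ: 3·0 + 1·3 + 1·0 + 3·-1 + 3·0 = 0
  col ε: 3·0 + 1·0 + 1·3 + 3·-4 + 3·3 = 0
  col ζ: 3·0 + 1·0 + 1·0 + 3·1 + 3·-1 = 0

y = (p0:3, p1:1, p2:1, p3:3, p4:3)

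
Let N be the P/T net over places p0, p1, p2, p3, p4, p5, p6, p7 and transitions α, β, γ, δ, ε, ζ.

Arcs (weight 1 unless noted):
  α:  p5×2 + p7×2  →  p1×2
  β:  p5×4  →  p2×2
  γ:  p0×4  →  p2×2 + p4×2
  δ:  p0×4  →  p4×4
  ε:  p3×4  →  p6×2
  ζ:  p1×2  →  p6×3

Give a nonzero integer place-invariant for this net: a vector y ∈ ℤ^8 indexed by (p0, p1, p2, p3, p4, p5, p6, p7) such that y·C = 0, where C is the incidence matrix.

Incidence matrix C (rows=places, cols=transitions):
        α    β    γ    δ    ε    ζ
   p0   0    0   -4   -4    0    0
   p1   2    0    0    0    0   -2
   p2   0    2    2    0    0    0
   p3   0    0    0    0   -4    0
   p4   0    0    2    4    0    0
   p5  -2   -4    0    0    0    0
   p6   0    0    0    0    2    3
   p7  -2    0    0    0    0    0

Candidate y = [6, 3, 6, 1, 6, 3, 2, 0]; check y·C column-wise:
  col α: 6·0 + 3·2 + 6·0 + 1·0 + 6·0 + 3·-2 + 2·0 + 0·-2 = 0
  col β: 6·0 + 3·0 + 6·2 + 1·0 + 6·0 + 3·-4 + 2·0 = 0
  col γ: 6·-4 + 3·0 + 6·2 + 1·0 + 6·2 + 3·0 + 2·0 = 0
  col δ: 6·-4 + 3·0 + 6·0 + 1·0 + 6·4 + 3·0 + 2·0 = 0
  col ε: 6·0 + 3·0 + 6·0 + 1·-4 + 6·0 + 3·0 + 2·2 = 0
  col ζ: 6·0 + 3·-2 + 6·0 + 1·0 + 6·0 + 3·0 + 2·3 = 0

y = (p0:6, p1:3, p2:6, p3:1, p4:6, p5:3, p6:2, p7:0)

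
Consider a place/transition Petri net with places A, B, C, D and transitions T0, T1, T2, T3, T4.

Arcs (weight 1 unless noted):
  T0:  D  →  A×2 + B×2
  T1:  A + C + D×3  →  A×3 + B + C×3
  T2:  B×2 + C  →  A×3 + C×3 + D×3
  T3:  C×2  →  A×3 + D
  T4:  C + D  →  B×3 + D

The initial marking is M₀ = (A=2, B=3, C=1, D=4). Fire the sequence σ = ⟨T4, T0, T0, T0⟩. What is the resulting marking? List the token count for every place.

step 1: fire T4:  (A=2, B=3, C=1, D=4) → (A=2, B=6, C=0, D=4)
step 2: fire T0:  (A=2, B=6, C=0, D=4) → (A=4, B=8, C=0, D=3)
step 3: fire T0:  (A=4, B=8, C=0, D=3) → (A=6, B=10, C=0, D=2)
step 4: fire T0:  (A=6, B=10, C=0, D=2) → (A=8, B=12, C=0, D=1)

(A=8, B=12, C=0, D=1)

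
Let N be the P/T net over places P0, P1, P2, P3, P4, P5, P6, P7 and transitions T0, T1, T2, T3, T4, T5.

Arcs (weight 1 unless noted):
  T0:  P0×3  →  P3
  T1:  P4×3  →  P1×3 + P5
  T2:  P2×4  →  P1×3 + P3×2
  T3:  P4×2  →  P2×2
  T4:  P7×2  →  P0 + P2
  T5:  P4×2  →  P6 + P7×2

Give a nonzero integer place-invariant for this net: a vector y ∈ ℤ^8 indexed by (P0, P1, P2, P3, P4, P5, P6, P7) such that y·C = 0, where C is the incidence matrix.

Incidence matrix C (rows=places, cols=transitions):
       T0   T1   T2   T3   T4   T5
   P0  -3    0    0    0    1    0
   P1   0    3    3    0    0    0
   P2   0    0   -4    2    1    0
   P3   1    0    2    0    0    0
   P4   0   -3    0   -2    0   -2
   P5   0    1    0    0    0    0
   P6   0    0    0    0    0    1
   P7   0    0    0    0   -2    2

Candidate y = [3, -10, -3, 9, -3, 21, -6, 0]; check y·C column-wise:
  col T0: 3·-3 + -10·0 + -3·0 + 9·1 + -3·0 + 21·0 + -6·0 = 0
  col T1: 3·0 + -10·3 + -3·0 + 9·0 + -3·-3 + 21·1 + -6·0 = 0
  col T2: 3·0 + -10·3 + -3·-4 + 9·2 + -3·0 + 21·0 + -6·0 = 0
  col T3: 3·0 + -10·0 + -3·2 + 9·0 + -3·-2 + 21·0 + -6·0 = 0
  col T4: 3·1 + -10·0 + -3·1 + 9·0 + -3·0 + 21·0 + -6·0 + 0·-2 = 0
  col T5: 3·0 + -10·0 + -3·0 + 9·0 + -3·-2 + 21·0 + -6·1 + 0·2 = 0

y = (P0:3, P1:-10, P2:-3, P3:9, P4:-3, P5:21, P6:-6, P7:0)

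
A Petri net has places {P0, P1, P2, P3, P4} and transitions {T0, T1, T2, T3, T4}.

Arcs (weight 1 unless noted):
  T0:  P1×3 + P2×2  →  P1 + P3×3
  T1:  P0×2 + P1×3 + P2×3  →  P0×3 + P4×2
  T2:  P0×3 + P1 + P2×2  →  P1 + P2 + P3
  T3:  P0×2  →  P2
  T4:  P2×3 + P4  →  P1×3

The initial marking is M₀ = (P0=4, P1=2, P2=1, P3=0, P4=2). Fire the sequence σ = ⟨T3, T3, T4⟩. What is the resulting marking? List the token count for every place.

(P0=0, P1=5, P2=0, P3=0, P4=1)

step 1: fire T3:  (P0=4, P1=2, P2=1, P3=0, P4=2) → (P0=2, P1=2, P2=2, P3=0, P4=2)
step 2: fire T3:  (P0=2, P1=2, P2=2, P3=0, P4=2) → (P0=0, P1=2, P2=3, P3=0, P4=2)
step 3: fire T4:  (P0=0, P1=2, P2=3, P3=0, P4=2) → (P0=0, P1=5, P2=0, P3=0, P4=1)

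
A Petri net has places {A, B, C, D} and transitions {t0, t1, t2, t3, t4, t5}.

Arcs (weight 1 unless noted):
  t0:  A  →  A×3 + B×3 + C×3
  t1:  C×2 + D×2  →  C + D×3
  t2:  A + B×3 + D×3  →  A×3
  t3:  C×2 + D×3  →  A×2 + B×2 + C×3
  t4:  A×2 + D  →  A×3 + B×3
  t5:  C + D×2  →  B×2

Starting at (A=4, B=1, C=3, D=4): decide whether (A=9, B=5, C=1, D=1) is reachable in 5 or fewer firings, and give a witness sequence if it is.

NO — not reachable within 5 firings

depth 0: 1 marking
depth 1: 6 markings reached so far
depth 2: 21 markings reached so far
depth 3: 49 markings reached so far
depth 4: 94 markings reached so far
depth 5: 155 markings reached so far
target is not among the 155 markings reachable within 5 steps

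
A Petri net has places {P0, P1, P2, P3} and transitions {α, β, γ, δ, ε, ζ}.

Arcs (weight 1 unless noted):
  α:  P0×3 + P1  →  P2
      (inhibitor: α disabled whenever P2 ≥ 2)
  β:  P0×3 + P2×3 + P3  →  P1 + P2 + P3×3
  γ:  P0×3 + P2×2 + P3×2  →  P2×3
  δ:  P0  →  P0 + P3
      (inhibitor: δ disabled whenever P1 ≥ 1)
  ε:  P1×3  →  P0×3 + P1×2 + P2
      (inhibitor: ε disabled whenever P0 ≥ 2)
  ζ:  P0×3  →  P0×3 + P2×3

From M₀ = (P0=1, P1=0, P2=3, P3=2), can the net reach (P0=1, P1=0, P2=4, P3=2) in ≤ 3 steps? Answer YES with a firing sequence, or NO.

NO — not reachable within 3 firings

depth 0: 1 marking
depth 1: 2 markings reached so far
depth 2: 3 markings reached so far
depth 3: 4 markings reached so far
target is not among the 4 markings reachable within 3 steps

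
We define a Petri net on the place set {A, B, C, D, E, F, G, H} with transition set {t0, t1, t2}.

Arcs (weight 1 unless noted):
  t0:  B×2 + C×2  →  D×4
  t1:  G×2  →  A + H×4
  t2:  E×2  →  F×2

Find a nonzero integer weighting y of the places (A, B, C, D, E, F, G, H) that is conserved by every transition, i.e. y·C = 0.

y = (A:0, B:1, C:-1, D:0, E:0, F:0, G:0, H:0)

Incidence matrix C (rows=places, cols=transitions):
       t0   t1   t2
    A   0    1    0
    B  -2    0    0
    C  -2    0    0
    D   4    0    0
    E   0    0   -2
    F   0    0    2
    G   0   -2    0
    H   0    4    0

Candidate y = [0, 1, -1, 0, 0, 0, 0, 0]; check y·C column-wise:
  col t0: 1·-2 + -1·-2 + 0·4 = 0
  col t1: 0·1 + 1·0 + -1·0 + 0·-2 + 0·4 = 0
  col t2: 1·0 + -1·0 + 0·-2 + 0·2 = 0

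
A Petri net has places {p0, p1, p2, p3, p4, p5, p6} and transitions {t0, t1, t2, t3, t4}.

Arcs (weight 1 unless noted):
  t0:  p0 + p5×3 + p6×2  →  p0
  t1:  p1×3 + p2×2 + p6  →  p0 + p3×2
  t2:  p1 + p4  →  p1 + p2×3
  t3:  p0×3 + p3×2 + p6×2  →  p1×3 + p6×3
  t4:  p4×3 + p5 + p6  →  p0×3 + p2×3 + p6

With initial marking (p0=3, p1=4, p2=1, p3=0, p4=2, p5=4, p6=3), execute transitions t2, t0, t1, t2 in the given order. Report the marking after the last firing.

step 1: fire t2:  (p0=3, p1=4, p2=1, p3=0, p4=2, p5=4, p6=3) → (p0=3, p1=4, p2=4, p3=0, p4=1, p5=4, p6=3)
step 2: fire t0:  (p0=3, p1=4, p2=4, p3=0, p4=1, p5=4, p6=3) → (p0=3, p1=4, p2=4, p3=0, p4=1, p5=1, p6=1)
step 3: fire t1:  (p0=3, p1=4, p2=4, p3=0, p4=1, p5=1, p6=1) → (p0=4, p1=1, p2=2, p3=2, p4=1, p5=1, p6=0)
step 4: fire t2:  (p0=4, p1=1, p2=2, p3=2, p4=1, p5=1, p6=0) → (p0=4, p1=1, p2=5, p3=2, p4=0, p5=1, p6=0)

(p0=4, p1=1, p2=5, p3=2, p4=0, p5=1, p6=0)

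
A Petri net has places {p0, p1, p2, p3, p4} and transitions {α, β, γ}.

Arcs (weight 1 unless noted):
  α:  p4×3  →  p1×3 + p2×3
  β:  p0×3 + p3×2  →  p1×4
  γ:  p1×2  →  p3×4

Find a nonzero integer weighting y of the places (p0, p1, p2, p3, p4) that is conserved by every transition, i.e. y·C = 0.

Incidence matrix C (rows=places, cols=transitions):
        α    β    γ
   p0   0   -3    0
   p1   3    4   -2
   p2   3    0    0
   p3   0   -2    4
   p4  -3    0    0

Candidate y = [2, 2, -2, 1, 0]; check y·C column-wise:
  col α: 2·0 + 2·3 + -2·3 + 1·0 + 0·-3 = 0
  col β: 2·-3 + 2·4 + -2·0 + 1·-2 = 0
  col γ: 2·0 + 2·-2 + -2·0 + 1·4 = 0

y = (p0:2, p1:2, p2:-2, p3:1, p4:0)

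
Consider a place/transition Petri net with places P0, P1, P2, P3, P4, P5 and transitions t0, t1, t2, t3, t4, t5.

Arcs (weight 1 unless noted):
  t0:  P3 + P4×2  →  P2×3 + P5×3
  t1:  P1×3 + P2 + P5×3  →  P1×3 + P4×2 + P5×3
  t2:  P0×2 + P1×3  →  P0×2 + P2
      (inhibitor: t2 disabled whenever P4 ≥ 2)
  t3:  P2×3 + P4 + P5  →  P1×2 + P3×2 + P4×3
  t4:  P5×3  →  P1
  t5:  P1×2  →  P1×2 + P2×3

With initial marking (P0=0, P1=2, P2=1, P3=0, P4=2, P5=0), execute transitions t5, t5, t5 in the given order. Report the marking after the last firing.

(P0=0, P1=2, P2=10, P3=0, P4=2, P5=0)

step 1: fire t5:  (P0=0, P1=2, P2=1, P3=0, P4=2, P5=0) → (P0=0, P1=2, P2=4, P3=0, P4=2, P5=0)
step 2: fire t5:  (P0=0, P1=2, P2=4, P3=0, P4=2, P5=0) → (P0=0, P1=2, P2=7, P3=0, P4=2, P5=0)
step 3: fire t5:  (P0=0, P1=2, P2=7, P3=0, P4=2, P5=0) → (P0=0, P1=2, P2=10, P3=0, P4=2, P5=0)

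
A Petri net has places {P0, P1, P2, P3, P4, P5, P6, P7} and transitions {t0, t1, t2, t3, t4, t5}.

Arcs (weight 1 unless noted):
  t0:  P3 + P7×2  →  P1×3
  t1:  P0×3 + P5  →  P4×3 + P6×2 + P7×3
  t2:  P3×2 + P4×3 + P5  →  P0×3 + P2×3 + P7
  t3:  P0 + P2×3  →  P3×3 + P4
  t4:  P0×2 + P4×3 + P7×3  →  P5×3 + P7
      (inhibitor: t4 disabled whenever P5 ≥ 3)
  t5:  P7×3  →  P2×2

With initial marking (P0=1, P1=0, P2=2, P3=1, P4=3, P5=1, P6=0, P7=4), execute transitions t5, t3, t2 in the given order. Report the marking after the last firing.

step 1: fire t5:  (P0=1, P1=0, P2=2, P3=1, P4=3, P5=1, P6=0, P7=4) → (P0=1, P1=0, P2=4, P3=1, P4=3, P5=1, P6=0, P7=1)
step 2: fire t3:  (P0=1, P1=0, P2=4, P3=1, P4=3, P5=1, P6=0, P7=1) → (P0=0, P1=0, P2=1, P3=4, P4=4, P5=1, P6=0, P7=1)
step 3: fire t2:  (P0=0, P1=0, P2=1, P3=4, P4=4, P5=1, P6=0, P7=1) → (P0=3, P1=0, P2=4, P3=2, P4=1, P5=0, P6=0, P7=2)

(P0=3, P1=0, P2=4, P3=2, P4=1, P5=0, P6=0, P7=2)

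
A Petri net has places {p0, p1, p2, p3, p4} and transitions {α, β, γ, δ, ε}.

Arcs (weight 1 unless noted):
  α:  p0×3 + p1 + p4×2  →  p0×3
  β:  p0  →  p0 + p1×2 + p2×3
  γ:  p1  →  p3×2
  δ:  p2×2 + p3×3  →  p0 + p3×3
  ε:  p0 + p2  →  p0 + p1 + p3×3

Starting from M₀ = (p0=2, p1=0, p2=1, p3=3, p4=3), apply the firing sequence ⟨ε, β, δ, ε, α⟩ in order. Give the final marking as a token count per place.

step 1: fire ε:  (p0=2, p1=0, p2=1, p3=3, p4=3) → (p0=2, p1=1, p2=0, p3=6, p4=3)
step 2: fire β:  (p0=2, p1=1, p2=0, p3=6, p4=3) → (p0=2, p1=3, p2=3, p3=6, p4=3)
step 3: fire δ:  (p0=2, p1=3, p2=3, p3=6, p4=3) → (p0=3, p1=3, p2=1, p3=6, p4=3)
step 4: fire ε:  (p0=3, p1=3, p2=1, p3=6, p4=3) → (p0=3, p1=4, p2=0, p3=9, p4=3)
step 5: fire α:  (p0=3, p1=4, p2=0, p3=9, p4=3) → (p0=3, p1=3, p2=0, p3=9, p4=1)

(p0=3, p1=3, p2=0, p3=9, p4=1)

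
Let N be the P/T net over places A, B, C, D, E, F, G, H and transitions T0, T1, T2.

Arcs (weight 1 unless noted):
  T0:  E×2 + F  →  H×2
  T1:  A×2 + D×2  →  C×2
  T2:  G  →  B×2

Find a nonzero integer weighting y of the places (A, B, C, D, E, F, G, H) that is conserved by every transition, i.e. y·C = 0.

Incidence matrix C (rows=places, cols=transitions):
       T0   T1   T2
    A   0   -2    0
    B   0    0    2
    C   0    2    0
    D   0   -2    0
    E  -2    0    0
    F  -1    0    0
    G   0    0   -1
    H   2    0    0

Candidate y = [1, 0, 1, 0, 0, 0, 0, 0]; check y·C column-wise:
  col T0: 1·0 + 1·0 + 0·-2 + 0·-1 + 0·2 = 0
  col T1: 1·-2 + 1·2 + 0·-2 = 0
  col T2: 1·0 + 0·2 + 1·0 + 0·-1 = 0

y = (A:1, B:0, C:1, D:0, E:0, F:0, G:0, H:0)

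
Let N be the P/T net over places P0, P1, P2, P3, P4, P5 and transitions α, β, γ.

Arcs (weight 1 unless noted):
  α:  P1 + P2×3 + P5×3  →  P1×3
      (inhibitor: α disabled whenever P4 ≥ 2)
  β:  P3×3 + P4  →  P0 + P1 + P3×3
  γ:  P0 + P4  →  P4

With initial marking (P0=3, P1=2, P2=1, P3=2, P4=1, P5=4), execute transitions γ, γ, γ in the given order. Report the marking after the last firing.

(P0=0, P1=2, P2=1, P3=2, P4=1, P5=4)

step 1: fire γ:  (P0=3, P1=2, P2=1, P3=2, P4=1, P5=4) → (P0=2, P1=2, P2=1, P3=2, P4=1, P5=4)
step 2: fire γ:  (P0=2, P1=2, P2=1, P3=2, P4=1, P5=4) → (P0=1, P1=2, P2=1, P3=2, P4=1, P5=4)
step 3: fire γ:  (P0=1, P1=2, P2=1, P3=2, P4=1, P5=4) → (P0=0, P1=2, P2=1, P3=2, P4=1, P5=4)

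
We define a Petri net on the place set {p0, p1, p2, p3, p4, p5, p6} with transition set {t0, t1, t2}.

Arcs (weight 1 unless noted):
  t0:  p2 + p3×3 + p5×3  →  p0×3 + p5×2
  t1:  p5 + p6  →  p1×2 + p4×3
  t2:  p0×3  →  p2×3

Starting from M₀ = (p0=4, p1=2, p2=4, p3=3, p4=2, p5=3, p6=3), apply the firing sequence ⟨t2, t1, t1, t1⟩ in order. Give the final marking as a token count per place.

(p0=1, p1=8, p2=7, p3=3, p4=11, p5=0, p6=0)

step 1: fire t2:  (p0=4, p1=2, p2=4, p3=3, p4=2, p5=3, p6=3) → (p0=1, p1=2, p2=7, p3=3, p4=2, p5=3, p6=3)
step 2: fire t1:  (p0=1, p1=2, p2=7, p3=3, p4=2, p5=3, p6=3) → (p0=1, p1=4, p2=7, p3=3, p4=5, p5=2, p6=2)
step 3: fire t1:  (p0=1, p1=4, p2=7, p3=3, p4=5, p5=2, p6=2) → (p0=1, p1=6, p2=7, p3=3, p4=8, p5=1, p6=1)
step 4: fire t1:  (p0=1, p1=6, p2=7, p3=3, p4=8, p5=1, p6=1) → (p0=1, p1=8, p2=7, p3=3, p4=11, p5=0, p6=0)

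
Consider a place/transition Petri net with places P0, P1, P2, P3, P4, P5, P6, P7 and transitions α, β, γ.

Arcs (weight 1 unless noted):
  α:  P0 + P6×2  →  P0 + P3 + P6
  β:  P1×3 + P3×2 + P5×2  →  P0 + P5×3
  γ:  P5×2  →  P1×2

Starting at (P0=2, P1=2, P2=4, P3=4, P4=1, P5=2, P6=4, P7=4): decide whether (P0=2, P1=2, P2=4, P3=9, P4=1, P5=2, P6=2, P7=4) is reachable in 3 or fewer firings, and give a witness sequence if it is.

depth 0: 1 marking
depth 1: 3 markings reached so far
depth 2: 5 markings reached so far
depth 3: 7 markings reached so far
target is not among the 7 markings reachable within 3 steps

NO — not reachable within 3 firings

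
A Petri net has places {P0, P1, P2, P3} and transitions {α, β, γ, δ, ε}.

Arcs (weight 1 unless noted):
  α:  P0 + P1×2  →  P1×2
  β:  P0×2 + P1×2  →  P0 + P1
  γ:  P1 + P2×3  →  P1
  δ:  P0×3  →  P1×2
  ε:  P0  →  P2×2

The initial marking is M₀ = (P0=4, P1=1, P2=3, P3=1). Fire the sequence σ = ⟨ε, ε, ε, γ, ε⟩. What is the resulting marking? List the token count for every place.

step 1: fire ε:  (P0=4, P1=1, P2=3, P3=1) → (P0=3, P1=1, P2=5, P3=1)
step 2: fire ε:  (P0=3, P1=1, P2=5, P3=1) → (P0=2, P1=1, P2=7, P3=1)
step 3: fire ε:  (P0=2, P1=1, P2=7, P3=1) → (P0=1, P1=1, P2=9, P3=1)
step 4: fire γ:  (P0=1, P1=1, P2=9, P3=1) → (P0=1, P1=1, P2=6, P3=1)
step 5: fire ε:  (P0=1, P1=1, P2=6, P3=1) → (P0=0, P1=1, P2=8, P3=1)

(P0=0, P1=1, P2=8, P3=1)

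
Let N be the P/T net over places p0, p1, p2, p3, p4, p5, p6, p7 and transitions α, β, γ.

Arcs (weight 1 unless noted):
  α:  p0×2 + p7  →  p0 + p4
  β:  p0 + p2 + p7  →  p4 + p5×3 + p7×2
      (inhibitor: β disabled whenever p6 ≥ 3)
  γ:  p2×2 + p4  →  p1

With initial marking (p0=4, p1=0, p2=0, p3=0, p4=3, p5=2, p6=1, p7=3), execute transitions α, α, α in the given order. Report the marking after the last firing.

step 1: fire α:  (p0=4, p1=0, p2=0, p3=0, p4=3, p5=2, p6=1, p7=3) → (p0=3, p1=0, p2=0, p3=0, p4=4, p5=2, p6=1, p7=2)
step 2: fire α:  (p0=3, p1=0, p2=0, p3=0, p4=4, p5=2, p6=1, p7=2) → (p0=2, p1=0, p2=0, p3=0, p4=5, p5=2, p6=1, p7=1)
step 3: fire α:  (p0=2, p1=0, p2=0, p3=0, p4=5, p5=2, p6=1, p7=1) → (p0=1, p1=0, p2=0, p3=0, p4=6, p5=2, p6=1, p7=0)

(p0=1, p1=0, p2=0, p3=0, p4=6, p5=2, p6=1, p7=0)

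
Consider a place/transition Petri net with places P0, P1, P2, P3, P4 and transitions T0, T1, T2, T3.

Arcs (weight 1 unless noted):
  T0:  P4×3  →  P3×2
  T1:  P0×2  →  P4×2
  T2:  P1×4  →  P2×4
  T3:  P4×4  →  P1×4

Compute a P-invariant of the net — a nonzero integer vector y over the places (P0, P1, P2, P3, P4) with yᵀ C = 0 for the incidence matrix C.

Incidence matrix C (rows=places, cols=transitions):
       T0   T1   T2   T3
   P0   0   -2    0    0
   P1   0    0   -4    4
   P2   0    0    4    0
   P3   2    0    0    0
   P4  -3    2    0   -4

Candidate y = [2, 2, 2, 3, 2]; check y·C column-wise:
  col T0: 2·0 + 2·0 + 2·0 + 3·2 + 2·-3 = 0
  col T1: 2·-2 + 2·0 + 2·0 + 3·0 + 2·2 = 0
  col T2: 2·0 + 2·-4 + 2·4 + 3·0 + 2·0 = 0
  col T3: 2·0 + 2·4 + 2·0 + 3·0 + 2·-4 = 0

y = (P0:2, P1:2, P2:2, P3:3, P4:2)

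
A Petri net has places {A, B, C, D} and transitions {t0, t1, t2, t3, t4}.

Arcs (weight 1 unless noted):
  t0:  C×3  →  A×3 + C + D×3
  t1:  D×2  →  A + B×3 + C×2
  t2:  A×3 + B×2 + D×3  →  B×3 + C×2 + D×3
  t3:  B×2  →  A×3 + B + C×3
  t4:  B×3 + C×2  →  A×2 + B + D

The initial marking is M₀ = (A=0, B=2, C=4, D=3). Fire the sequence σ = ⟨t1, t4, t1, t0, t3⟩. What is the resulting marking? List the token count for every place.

step 1: fire t1:  (A=0, B=2, C=4, D=3) → (A=1, B=5, C=6, D=1)
step 2: fire t4:  (A=1, B=5, C=6, D=1) → (A=3, B=3, C=4, D=2)
step 3: fire t1:  (A=3, B=3, C=4, D=2) → (A=4, B=6, C=6, D=0)
step 4: fire t0:  (A=4, B=6, C=6, D=0) → (A=7, B=6, C=4, D=3)
step 5: fire t3:  (A=7, B=6, C=4, D=3) → (A=10, B=5, C=7, D=3)

(A=10, B=5, C=7, D=3)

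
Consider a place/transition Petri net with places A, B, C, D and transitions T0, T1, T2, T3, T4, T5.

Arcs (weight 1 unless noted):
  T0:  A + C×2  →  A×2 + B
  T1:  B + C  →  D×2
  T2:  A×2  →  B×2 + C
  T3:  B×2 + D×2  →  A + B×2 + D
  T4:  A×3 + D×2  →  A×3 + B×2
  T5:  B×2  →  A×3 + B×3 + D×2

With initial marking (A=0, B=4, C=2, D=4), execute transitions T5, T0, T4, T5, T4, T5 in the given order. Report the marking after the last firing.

step 1: fire T5:  (A=0, B=4, C=2, D=4) → (A=3, B=5, C=2, D=6)
step 2: fire T0:  (A=3, B=5, C=2, D=6) → (A=4, B=6, C=0, D=6)
step 3: fire T4:  (A=4, B=6, C=0, D=6) → (A=4, B=8, C=0, D=4)
step 4: fire T5:  (A=4, B=8, C=0, D=4) → (A=7, B=9, C=0, D=6)
step 5: fire T4:  (A=7, B=9, C=0, D=6) → (A=7, B=11, C=0, D=4)
step 6: fire T5:  (A=7, B=11, C=0, D=4) → (A=10, B=12, C=0, D=6)

(A=10, B=12, C=0, D=6)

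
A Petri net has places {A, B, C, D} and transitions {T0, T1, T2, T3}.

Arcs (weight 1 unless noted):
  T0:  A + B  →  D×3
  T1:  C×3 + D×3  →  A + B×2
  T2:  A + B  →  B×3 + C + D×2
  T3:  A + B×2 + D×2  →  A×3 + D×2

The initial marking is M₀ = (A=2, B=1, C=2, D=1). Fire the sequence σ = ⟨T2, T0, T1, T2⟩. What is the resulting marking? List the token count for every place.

(A=0, B=6, C=1, D=5)

step 1: fire T2:  (A=2, B=1, C=2, D=1) → (A=1, B=3, C=3, D=3)
step 2: fire T0:  (A=1, B=3, C=3, D=3) → (A=0, B=2, C=3, D=6)
step 3: fire T1:  (A=0, B=2, C=3, D=6) → (A=1, B=4, C=0, D=3)
step 4: fire T2:  (A=1, B=4, C=0, D=3) → (A=0, B=6, C=1, D=5)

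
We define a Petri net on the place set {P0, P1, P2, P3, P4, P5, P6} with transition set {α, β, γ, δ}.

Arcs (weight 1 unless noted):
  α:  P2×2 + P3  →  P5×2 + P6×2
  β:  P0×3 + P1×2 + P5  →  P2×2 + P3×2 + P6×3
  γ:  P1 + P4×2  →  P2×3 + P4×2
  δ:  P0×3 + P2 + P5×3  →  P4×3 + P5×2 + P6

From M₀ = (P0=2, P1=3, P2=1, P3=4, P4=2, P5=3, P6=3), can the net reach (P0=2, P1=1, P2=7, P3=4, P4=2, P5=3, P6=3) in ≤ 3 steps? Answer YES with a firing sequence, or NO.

YES — reachable via ⟨γ, γ⟩ (2 firings)

step 1: fire γ:  (P0=2, P1=3, P2=1, P3=4, P4=2, P5=3, P6=3) → (P0=2, P1=2, P2=4, P3=4, P4=2, P5=3, P6=3)
step 2: fire γ:  (P0=2, P1=2, P2=4, P3=4, P4=2, P5=3, P6=3) → (P0=2, P1=1, P2=7, P3=4, P4=2, P5=3, P6=3)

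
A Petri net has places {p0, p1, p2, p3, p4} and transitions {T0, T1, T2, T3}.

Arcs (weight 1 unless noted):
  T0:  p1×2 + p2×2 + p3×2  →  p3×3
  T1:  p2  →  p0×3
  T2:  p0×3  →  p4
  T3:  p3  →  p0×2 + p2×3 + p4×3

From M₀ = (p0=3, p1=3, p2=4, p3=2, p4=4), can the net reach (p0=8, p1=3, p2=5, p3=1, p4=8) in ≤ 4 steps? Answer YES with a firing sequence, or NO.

step 1: fire T1:  (p0=3, p1=3, p2=4, p3=2, p4=4) → (p0=6, p1=3, p2=3, p3=2, p4=4)
step 2: fire T1:  (p0=6, p1=3, p2=3, p3=2, p4=4) → (p0=9, p1=3, p2=2, p3=2, p4=4)
step 3: fire T2:  (p0=9, p1=3, p2=2, p3=2, p4=4) → (p0=6, p1=3, p2=2, p3=2, p4=5)
step 4: fire T3:  (p0=6, p1=3, p2=2, p3=2, p4=5) → (p0=8, p1=3, p2=5, p3=1, p4=8)

YES — reachable via ⟨T1, T1, T2, T3⟩ (4 firings)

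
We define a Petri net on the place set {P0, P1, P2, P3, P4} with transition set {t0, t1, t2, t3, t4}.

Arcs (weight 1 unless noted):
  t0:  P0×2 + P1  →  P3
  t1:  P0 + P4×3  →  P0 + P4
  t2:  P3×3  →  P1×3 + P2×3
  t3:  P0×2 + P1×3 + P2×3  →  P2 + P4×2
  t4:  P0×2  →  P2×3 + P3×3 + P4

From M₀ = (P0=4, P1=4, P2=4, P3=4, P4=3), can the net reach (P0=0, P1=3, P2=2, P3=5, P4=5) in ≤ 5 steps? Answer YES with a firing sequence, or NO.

depth 0: 1 marking
depth 1: 6 markings reached so far
depth 2: 18 markings reached so far
depth 3: 34 markings reached so far
depth 4: 48 markings reached so far
depth 5: 56 markings reached so far
target is not among the 56 markings reachable within 5 steps

NO — not reachable within 5 firings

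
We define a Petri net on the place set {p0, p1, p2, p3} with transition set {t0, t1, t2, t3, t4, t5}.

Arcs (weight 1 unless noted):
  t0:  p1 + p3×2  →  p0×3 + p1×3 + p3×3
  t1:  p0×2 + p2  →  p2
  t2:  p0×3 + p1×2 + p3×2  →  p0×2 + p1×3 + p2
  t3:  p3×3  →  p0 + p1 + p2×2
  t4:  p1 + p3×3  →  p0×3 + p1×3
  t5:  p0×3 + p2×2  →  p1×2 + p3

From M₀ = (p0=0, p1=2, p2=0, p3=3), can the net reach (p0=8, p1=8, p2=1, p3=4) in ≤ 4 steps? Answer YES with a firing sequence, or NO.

NO — not reachable within 4 firings

depth 0: 1 marking
depth 1: 4 markings reached so far
depth 2: 8 markings reached so far
depth 3: 15 markings reached so far
depth 4: 26 markings reached so far
target is not among the 26 markings reachable within 4 steps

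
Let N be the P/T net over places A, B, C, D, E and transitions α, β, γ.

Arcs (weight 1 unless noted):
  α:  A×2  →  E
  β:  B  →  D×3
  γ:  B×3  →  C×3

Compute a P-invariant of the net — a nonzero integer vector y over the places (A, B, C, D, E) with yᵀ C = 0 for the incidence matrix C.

y = (A:0, B:3, C:3, D:1, E:0)

Incidence matrix C (rows=places, cols=transitions):
        α    β    γ
    A  -2    0    0
    B   0   -1   -3
    C   0    0    3
    D   0    3    0
    E   1    0    0

Candidate y = [0, 3, 3, 1, 0]; check y·C column-wise:
  col α: 0·-2 + 3·0 + 3·0 + 1·0 + 0·1 = 0
  col β: 3·-1 + 3·0 + 1·3 = 0
  col γ: 3·-3 + 3·3 + 1·0 = 0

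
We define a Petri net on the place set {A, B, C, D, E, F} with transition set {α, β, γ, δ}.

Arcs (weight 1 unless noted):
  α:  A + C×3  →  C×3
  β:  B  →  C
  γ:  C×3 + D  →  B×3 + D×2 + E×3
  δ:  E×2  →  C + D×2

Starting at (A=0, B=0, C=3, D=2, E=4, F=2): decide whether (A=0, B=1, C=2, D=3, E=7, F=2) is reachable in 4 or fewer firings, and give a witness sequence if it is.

step 1: fire γ:  (A=0, B=0, C=3, D=2, E=4, F=2) → (A=0, B=3, C=0, D=3, E=7, F=2)
step 2: fire β:  (A=0, B=3, C=0, D=3, E=7, F=2) → (A=0, B=2, C=1, D=3, E=7, F=2)
step 3: fire β:  (A=0, B=2, C=1, D=3, E=7, F=2) → (A=0, B=1, C=2, D=3, E=7, F=2)

YES — reachable via ⟨γ, β, β⟩ (3 firings)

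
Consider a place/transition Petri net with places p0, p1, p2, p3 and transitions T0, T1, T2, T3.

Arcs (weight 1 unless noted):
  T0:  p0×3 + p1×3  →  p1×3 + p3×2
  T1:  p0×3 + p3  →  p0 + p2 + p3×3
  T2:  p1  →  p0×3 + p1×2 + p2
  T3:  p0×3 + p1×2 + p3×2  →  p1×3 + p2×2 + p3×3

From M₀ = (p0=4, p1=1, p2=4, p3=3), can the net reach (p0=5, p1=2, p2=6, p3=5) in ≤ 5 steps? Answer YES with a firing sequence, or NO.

step 1: fire T1:  (p0=4, p1=1, p2=4, p3=3) → (p0=2, p1=1, p2=5, p3=5)
step 2: fire T2:  (p0=2, p1=1, p2=5, p3=5) → (p0=5, p1=2, p2=6, p3=5)

YES — reachable via ⟨T1, T2⟩ (2 firings)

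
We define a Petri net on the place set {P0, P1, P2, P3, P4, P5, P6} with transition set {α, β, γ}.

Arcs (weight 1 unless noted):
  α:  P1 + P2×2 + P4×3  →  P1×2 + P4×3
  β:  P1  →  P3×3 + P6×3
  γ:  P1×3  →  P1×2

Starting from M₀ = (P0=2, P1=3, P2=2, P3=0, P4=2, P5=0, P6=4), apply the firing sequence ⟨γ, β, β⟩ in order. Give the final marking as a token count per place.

step 1: fire γ:  (P0=2, P1=3, P2=2, P3=0, P4=2, P5=0, P6=4) → (P0=2, P1=2, P2=2, P3=0, P4=2, P5=0, P6=4)
step 2: fire β:  (P0=2, P1=2, P2=2, P3=0, P4=2, P5=0, P6=4) → (P0=2, P1=1, P2=2, P3=3, P4=2, P5=0, P6=7)
step 3: fire β:  (P0=2, P1=1, P2=2, P3=3, P4=2, P5=0, P6=7) → (P0=2, P1=0, P2=2, P3=6, P4=2, P5=0, P6=10)

(P0=2, P1=0, P2=2, P3=6, P4=2, P5=0, P6=10)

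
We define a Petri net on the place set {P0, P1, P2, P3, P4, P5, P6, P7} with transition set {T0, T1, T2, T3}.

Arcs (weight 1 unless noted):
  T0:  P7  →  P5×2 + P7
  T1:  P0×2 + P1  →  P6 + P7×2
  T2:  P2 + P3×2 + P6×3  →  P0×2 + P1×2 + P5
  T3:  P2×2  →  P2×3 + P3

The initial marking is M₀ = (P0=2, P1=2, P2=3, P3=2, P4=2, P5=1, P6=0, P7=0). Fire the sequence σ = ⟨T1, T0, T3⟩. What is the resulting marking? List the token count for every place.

(P0=0, P1=1, P2=4, P3=3, P4=2, P5=3, P6=1, P7=2)

step 1: fire T1:  (P0=2, P1=2, P2=3, P3=2, P4=2, P5=1, P6=0, P7=0) → (P0=0, P1=1, P2=3, P3=2, P4=2, P5=1, P6=1, P7=2)
step 2: fire T0:  (P0=0, P1=1, P2=3, P3=2, P4=2, P5=1, P6=1, P7=2) → (P0=0, P1=1, P2=3, P3=2, P4=2, P5=3, P6=1, P7=2)
step 3: fire T3:  (P0=0, P1=1, P2=3, P3=2, P4=2, P5=3, P6=1, P7=2) → (P0=0, P1=1, P2=4, P3=3, P4=2, P5=3, P6=1, P7=2)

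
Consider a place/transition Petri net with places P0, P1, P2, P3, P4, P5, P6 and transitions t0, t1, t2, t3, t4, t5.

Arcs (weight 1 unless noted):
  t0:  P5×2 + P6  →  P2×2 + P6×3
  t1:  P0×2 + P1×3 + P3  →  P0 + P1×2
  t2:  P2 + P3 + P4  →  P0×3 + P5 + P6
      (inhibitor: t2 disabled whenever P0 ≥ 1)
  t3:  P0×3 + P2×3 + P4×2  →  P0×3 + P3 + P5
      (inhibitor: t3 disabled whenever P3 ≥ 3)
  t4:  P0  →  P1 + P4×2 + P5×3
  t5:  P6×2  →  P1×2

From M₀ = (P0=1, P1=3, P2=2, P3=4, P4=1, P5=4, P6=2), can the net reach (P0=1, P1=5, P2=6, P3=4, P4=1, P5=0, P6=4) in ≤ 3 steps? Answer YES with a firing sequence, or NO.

step 1: fire t0:  (P0=1, P1=3, P2=2, P3=4, P4=1, P5=4, P6=2) → (P0=1, P1=3, P2=4, P3=4, P4=1, P5=2, P6=4)
step 2: fire t0:  (P0=1, P1=3, P2=4, P3=4, P4=1, P5=2, P6=4) → (P0=1, P1=3, P2=6, P3=4, P4=1, P5=0, P6=6)
step 3: fire t5:  (P0=1, P1=3, P2=6, P3=4, P4=1, P5=0, P6=6) → (P0=1, P1=5, P2=6, P3=4, P4=1, P5=0, P6=4)

YES — reachable via ⟨t0, t0, t5⟩ (3 firings)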